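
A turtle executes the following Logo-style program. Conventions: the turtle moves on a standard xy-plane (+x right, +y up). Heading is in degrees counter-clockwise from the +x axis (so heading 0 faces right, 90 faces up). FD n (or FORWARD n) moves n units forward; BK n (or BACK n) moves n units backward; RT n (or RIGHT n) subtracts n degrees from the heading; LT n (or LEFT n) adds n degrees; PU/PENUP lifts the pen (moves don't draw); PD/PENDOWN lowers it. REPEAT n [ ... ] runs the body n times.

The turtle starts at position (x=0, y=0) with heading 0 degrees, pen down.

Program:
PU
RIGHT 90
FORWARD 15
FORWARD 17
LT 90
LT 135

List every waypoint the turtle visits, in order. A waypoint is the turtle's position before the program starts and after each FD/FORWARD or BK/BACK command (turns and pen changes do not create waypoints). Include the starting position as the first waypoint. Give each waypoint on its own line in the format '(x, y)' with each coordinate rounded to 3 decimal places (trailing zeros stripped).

Answer: (0, 0)
(0, -15)
(0, -32)

Derivation:
Executing turtle program step by step:
Start: pos=(0,0), heading=0, pen down
PU: pen up
RT 90: heading 0 -> 270
FD 15: (0,0) -> (0,-15) [heading=270, move]
FD 17: (0,-15) -> (0,-32) [heading=270, move]
LT 90: heading 270 -> 0
LT 135: heading 0 -> 135
Final: pos=(0,-32), heading=135, 0 segment(s) drawn
Waypoints (3 total):
(0, 0)
(0, -15)
(0, -32)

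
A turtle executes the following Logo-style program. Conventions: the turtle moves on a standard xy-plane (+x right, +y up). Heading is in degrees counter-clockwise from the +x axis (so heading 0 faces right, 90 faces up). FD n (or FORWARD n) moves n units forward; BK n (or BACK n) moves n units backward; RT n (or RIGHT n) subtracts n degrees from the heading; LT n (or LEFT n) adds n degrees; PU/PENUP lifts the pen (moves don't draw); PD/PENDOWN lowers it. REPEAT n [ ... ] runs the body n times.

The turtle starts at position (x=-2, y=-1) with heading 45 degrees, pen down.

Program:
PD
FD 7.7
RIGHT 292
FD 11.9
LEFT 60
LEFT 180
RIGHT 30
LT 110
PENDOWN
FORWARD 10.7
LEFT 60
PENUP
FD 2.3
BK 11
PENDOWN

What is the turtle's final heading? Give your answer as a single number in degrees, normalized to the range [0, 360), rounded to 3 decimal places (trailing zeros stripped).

Answer: 133

Derivation:
Executing turtle program step by step:
Start: pos=(-2,-1), heading=45, pen down
PD: pen down
FD 7.7: (-2,-1) -> (3.445,4.445) [heading=45, draw]
RT 292: heading 45 -> 113
FD 11.9: (3.445,4.445) -> (-1.205,15.399) [heading=113, draw]
LT 60: heading 113 -> 173
LT 180: heading 173 -> 353
RT 30: heading 353 -> 323
LT 110: heading 323 -> 73
PD: pen down
FD 10.7: (-1.205,15.399) -> (1.923,25.631) [heading=73, draw]
LT 60: heading 73 -> 133
PU: pen up
FD 2.3: (1.923,25.631) -> (0.355,27.313) [heading=133, move]
BK 11: (0.355,27.313) -> (7.857,19.268) [heading=133, move]
PD: pen down
Final: pos=(7.857,19.268), heading=133, 3 segment(s) drawn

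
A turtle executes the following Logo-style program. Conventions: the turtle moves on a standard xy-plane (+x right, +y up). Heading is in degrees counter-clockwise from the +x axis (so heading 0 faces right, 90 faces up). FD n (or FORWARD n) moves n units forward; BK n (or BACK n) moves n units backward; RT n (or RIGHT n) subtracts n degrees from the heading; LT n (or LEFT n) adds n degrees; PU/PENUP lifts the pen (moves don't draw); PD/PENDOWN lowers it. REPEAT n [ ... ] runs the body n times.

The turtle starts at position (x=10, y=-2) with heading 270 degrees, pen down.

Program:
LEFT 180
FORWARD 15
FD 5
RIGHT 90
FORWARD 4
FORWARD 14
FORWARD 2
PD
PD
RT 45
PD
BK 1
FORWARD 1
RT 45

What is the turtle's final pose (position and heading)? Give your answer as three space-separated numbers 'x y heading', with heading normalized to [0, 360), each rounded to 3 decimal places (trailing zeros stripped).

Answer: 30 18 270

Derivation:
Executing turtle program step by step:
Start: pos=(10,-2), heading=270, pen down
LT 180: heading 270 -> 90
FD 15: (10,-2) -> (10,13) [heading=90, draw]
FD 5: (10,13) -> (10,18) [heading=90, draw]
RT 90: heading 90 -> 0
FD 4: (10,18) -> (14,18) [heading=0, draw]
FD 14: (14,18) -> (28,18) [heading=0, draw]
FD 2: (28,18) -> (30,18) [heading=0, draw]
PD: pen down
PD: pen down
RT 45: heading 0 -> 315
PD: pen down
BK 1: (30,18) -> (29.293,18.707) [heading=315, draw]
FD 1: (29.293,18.707) -> (30,18) [heading=315, draw]
RT 45: heading 315 -> 270
Final: pos=(30,18), heading=270, 7 segment(s) drawn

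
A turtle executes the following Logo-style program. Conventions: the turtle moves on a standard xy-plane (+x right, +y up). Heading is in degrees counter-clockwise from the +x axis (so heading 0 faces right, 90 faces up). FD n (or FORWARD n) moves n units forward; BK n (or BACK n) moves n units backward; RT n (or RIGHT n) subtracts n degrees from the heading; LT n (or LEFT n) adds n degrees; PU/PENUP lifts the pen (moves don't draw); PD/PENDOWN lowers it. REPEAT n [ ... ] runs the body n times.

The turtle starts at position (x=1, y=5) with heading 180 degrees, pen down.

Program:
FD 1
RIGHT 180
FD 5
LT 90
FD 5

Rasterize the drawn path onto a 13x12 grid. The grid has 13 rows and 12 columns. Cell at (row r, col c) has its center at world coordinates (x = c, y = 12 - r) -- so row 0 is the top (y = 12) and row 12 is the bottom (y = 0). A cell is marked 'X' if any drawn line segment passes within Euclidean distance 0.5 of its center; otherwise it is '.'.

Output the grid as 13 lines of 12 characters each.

Segment 0: (1,5) -> (0,5)
Segment 1: (0,5) -> (5,5)
Segment 2: (5,5) -> (5,10)

Answer: ............
............
.....X......
.....X......
.....X......
.....X......
.....X......
XXXXXX......
............
............
............
............
............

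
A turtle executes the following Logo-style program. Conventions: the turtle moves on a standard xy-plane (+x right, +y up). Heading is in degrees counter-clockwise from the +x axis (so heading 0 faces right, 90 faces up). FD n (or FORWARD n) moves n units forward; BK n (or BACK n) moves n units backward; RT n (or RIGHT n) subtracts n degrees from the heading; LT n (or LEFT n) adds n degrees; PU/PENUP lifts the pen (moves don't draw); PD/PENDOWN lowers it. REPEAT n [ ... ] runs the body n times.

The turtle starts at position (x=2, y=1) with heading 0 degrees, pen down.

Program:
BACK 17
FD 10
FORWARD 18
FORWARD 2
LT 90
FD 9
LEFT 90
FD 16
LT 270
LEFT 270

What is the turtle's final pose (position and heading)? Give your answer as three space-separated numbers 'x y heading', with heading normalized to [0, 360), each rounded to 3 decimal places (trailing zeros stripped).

Answer: -1 10 0

Derivation:
Executing turtle program step by step:
Start: pos=(2,1), heading=0, pen down
BK 17: (2,1) -> (-15,1) [heading=0, draw]
FD 10: (-15,1) -> (-5,1) [heading=0, draw]
FD 18: (-5,1) -> (13,1) [heading=0, draw]
FD 2: (13,1) -> (15,1) [heading=0, draw]
LT 90: heading 0 -> 90
FD 9: (15,1) -> (15,10) [heading=90, draw]
LT 90: heading 90 -> 180
FD 16: (15,10) -> (-1,10) [heading=180, draw]
LT 270: heading 180 -> 90
LT 270: heading 90 -> 0
Final: pos=(-1,10), heading=0, 6 segment(s) drawn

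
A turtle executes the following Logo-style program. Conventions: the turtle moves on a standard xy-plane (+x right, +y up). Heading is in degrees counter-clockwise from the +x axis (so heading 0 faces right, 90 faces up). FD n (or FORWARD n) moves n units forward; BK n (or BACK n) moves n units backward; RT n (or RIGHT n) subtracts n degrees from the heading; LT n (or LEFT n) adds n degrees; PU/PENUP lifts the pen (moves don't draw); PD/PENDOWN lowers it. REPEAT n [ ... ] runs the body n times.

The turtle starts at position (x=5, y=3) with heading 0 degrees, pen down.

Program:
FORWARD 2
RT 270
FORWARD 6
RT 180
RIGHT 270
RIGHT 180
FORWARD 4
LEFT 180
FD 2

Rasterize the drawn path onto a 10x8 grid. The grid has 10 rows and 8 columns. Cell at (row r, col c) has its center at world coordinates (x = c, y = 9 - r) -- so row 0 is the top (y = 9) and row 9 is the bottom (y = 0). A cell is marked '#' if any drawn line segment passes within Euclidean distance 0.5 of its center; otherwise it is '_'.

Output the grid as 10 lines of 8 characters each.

Answer: ___#####
_______#
_______#
_______#
_______#
_______#
_____###
________
________
________

Derivation:
Segment 0: (5,3) -> (7,3)
Segment 1: (7,3) -> (7,9)
Segment 2: (7,9) -> (3,9)
Segment 3: (3,9) -> (5,9)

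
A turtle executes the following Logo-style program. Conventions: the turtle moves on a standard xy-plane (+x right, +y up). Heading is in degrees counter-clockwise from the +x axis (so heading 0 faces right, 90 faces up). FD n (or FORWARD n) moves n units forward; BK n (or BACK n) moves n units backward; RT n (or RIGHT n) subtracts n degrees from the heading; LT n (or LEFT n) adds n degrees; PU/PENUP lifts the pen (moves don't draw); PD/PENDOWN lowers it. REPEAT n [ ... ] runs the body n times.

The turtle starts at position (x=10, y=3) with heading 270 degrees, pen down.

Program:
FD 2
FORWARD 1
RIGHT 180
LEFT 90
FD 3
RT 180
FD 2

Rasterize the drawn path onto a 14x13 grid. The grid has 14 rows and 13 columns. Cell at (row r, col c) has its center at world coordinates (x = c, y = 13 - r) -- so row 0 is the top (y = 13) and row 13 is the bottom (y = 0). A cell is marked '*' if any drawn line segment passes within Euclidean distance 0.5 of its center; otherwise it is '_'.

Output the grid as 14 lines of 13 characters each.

Segment 0: (10,3) -> (10,1)
Segment 1: (10,1) -> (10,0)
Segment 2: (10,0) -> (7,0)
Segment 3: (7,0) -> (9,0)

Answer: _____________
_____________
_____________
_____________
_____________
_____________
_____________
_____________
_____________
_____________
__________*__
__________*__
__________*__
_______****__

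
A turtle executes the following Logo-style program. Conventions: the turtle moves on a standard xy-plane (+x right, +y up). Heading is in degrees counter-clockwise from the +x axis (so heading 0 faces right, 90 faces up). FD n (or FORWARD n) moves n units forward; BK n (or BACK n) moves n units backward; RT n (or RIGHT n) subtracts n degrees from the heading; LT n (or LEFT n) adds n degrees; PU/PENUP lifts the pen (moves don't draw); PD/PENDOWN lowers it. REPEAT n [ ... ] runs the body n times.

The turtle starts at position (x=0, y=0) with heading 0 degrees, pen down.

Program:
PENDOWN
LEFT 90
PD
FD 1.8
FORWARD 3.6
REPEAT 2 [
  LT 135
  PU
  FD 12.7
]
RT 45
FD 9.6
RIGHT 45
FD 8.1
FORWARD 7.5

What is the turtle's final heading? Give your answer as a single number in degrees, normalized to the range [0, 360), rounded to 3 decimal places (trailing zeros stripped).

Executing turtle program step by step:
Start: pos=(0,0), heading=0, pen down
PD: pen down
LT 90: heading 0 -> 90
PD: pen down
FD 1.8: (0,0) -> (0,1.8) [heading=90, draw]
FD 3.6: (0,1.8) -> (0,5.4) [heading=90, draw]
REPEAT 2 [
  -- iteration 1/2 --
  LT 135: heading 90 -> 225
  PU: pen up
  FD 12.7: (0,5.4) -> (-8.98,-3.58) [heading=225, move]
  -- iteration 2/2 --
  LT 135: heading 225 -> 0
  PU: pen up
  FD 12.7: (-8.98,-3.58) -> (3.72,-3.58) [heading=0, move]
]
RT 45: heading 0 -> 315
FD 9.6: (3.72,-3.58) -> (10.508,-10.368) [heading=315, move]
RT 45: heading 315 -> 270
FD 8.1: (10.508,-10.368) -> (10.508,-18.468) [heading=270, move]
FD 7.5: (10.508,-18.468) -> (10.508,-25.968) [heading=270, move]
Final: pos=(10.508,-25.968), heading=270, 2 segment(s) drawn

Answer: 270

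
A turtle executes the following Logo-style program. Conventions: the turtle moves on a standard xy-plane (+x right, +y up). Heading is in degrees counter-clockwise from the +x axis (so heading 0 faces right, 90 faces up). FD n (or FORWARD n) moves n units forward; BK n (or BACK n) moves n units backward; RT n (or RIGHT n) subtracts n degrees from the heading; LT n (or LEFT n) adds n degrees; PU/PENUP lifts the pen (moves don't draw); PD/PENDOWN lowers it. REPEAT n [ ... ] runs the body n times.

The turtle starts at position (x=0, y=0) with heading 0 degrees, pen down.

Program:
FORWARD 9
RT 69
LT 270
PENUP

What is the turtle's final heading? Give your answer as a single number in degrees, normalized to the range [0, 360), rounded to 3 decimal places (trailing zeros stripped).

Executing turtle program step by step:
Start: pos=(0,0), heading=0, pen down
FD 9: (0,0) -> (9,0) [heading=0, draw]
RT 69: heading 0 -> 291
LT 270: heading 291 -> 201
PU: pen up
Final: pos=(9,0), heading=201, 1 segment(s) drawn

Answer: 201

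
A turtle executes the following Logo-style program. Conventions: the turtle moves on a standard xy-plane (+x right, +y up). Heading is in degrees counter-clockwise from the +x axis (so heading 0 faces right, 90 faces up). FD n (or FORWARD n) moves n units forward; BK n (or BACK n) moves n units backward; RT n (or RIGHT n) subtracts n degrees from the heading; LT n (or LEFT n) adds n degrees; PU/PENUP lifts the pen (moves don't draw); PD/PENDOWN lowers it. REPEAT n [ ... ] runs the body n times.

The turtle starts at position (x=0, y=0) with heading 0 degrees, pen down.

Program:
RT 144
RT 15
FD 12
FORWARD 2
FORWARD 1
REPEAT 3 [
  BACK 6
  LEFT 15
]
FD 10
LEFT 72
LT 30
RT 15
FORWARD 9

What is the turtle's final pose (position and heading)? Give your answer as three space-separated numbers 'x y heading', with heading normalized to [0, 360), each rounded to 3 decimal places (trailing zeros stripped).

Answer: 4.179 -8.257 333

Derivation:
Executing turtle program step by step:
Start: pos=(0,0), heading=0, pen down
RT 144: heading 0 -> 216
RT 15: heading 216 -> 201
FD 12: (0,0) -> (-11.203,-4.3) [heading=201, draw]
FD 2: (-11.203,-4.3) -> (-13.07,-5.017) [heading=201, draw]
FD 1: (-13.07,-5.017) -> (-14.004,-5.376) [heading=201, draw]
REPEAT 3 [
  -- iteration 1/3 --
  BK 6: (-14.004,-5.376) -> (-8.402,-3.225) [heading=201, draw]
  LT 15: heading 201 -> 216
  -- iteration 2/3 --
  BK 6: (-8.402,-3.225) -> (-3.548,0.301) [heading=216, draw]
  LT 15: heading 216 -> 231
  -- iteration 3/3 --
  BK 6: (-3.548,0.301) -> (0.228,4.964) [heading=231, draw]
  LT 15: heading 231 -> 246
]
FD 10: (0.228,4.964) -> (-3.84,-4.171) [heading=246, draw]
LT 72: heading 246 -> 318
LT 30: heading 318 -> 348
RT 15: heading 348 -> 333
FD 9: (-3.84,-4.171) -> (4.179,-8.257) [heading=333, draw]
Final: pos=(4.179,-8.257), heading=333, 8 segment(s) drawn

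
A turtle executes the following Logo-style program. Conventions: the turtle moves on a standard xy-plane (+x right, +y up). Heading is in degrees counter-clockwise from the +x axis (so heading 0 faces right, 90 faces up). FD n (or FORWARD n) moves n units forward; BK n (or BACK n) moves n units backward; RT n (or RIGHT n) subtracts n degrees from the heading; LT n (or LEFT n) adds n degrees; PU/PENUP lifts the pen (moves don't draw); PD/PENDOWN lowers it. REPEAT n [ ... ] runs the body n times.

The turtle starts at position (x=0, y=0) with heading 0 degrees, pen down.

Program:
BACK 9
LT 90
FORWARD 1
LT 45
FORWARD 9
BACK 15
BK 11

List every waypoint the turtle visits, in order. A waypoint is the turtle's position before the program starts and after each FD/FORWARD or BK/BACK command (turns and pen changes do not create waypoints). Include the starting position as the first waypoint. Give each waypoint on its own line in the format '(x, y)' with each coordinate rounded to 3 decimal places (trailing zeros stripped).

Answer: (0, 0)
(-9, 0)
(-9, 1)
(-15.364, 7.364)
(-4.757, -3.243)
(3.021, -11.021)

Derivation:
Executing turtle program step by step:
Start: pos=(0,0), heading=0, pen down
BK 9: (0,0) -> (-9,0) [heading=0, draw]
LT 90: heading 0 -> 90
FD 1: (-9,0) -> (-9,1) [heading=90, draw]
LT 45: heading 90 -> 135
FD 9: (-9,1) -> (-15.364,7.364) [heading=135, draw]
BK 15: (-15.364,7.364) -> (-4.757,-3.243) [heading=135, draw]
BK 11: (-4.757,-3.243) -> (3.021,-11.021) [heading=135, draw]
Final: pos=(3.021,-11.021), heading=135, 5 segment(s) drawn
Waypoints (6 total):
(0, 0)
(-9, 0)
(-9, 1)
(-15.364, 7.364)
(-4.757, -3.243)
(3.021, -11.021)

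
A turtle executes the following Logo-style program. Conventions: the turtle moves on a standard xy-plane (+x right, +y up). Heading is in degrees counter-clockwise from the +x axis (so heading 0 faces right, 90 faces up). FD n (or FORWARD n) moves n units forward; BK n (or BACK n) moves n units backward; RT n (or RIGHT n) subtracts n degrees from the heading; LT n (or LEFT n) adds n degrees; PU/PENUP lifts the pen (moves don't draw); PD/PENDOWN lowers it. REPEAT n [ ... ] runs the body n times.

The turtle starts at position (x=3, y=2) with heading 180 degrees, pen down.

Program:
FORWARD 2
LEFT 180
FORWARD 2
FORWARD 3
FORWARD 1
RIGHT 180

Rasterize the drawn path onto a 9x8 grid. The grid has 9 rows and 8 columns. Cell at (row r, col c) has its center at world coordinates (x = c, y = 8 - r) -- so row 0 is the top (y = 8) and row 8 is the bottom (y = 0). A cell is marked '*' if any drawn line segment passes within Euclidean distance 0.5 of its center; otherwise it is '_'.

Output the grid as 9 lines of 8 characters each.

Answer: ________
________
________
________
________
________
_*******
________
________

Derivation:
Segment 0: (3,2) -> (1,2)
Segment 1: (1,2) -> (3,2)
Segment 2: (3,2) -> (6,2)
Segment 3: (6,2) -> (7,2)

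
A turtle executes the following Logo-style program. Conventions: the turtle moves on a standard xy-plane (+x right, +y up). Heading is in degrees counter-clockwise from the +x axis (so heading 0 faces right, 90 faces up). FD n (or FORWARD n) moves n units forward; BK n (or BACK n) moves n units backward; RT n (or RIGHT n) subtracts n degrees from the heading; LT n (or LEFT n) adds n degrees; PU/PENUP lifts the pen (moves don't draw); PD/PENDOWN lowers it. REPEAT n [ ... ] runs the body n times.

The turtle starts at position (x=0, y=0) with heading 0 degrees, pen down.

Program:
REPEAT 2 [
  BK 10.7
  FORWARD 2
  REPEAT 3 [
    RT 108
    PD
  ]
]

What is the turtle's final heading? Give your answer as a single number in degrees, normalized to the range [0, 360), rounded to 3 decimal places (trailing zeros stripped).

Executing turtle program step by step:
Start: pos=(0,0), heading=0, pen down
REPEAT 2 [
  -- iteration 1/2 --
  BK 10.7: (0,0) -> (-10.7,0) [heading=0, draw]
  FD 2: (-10.7,0) -> (-8.7,0) [heading=0, draw]
  REPEAT 3 [
    -- iteration 1/3 --
    RT 108: heading 0 -> 252
    PD: pen down
    -- iteration 2/3 --
    RT 108: heading 252 -> 144
    PD: pen down
    -- iteration 3/3 --
    RT 108: heading 144 -> 36
    PD: pen down
  ]
  -- iteration 2/2 --
  BK 10.7: (-8.7,0) -> (-17.356,-6.289) [heading=36, draw]
  FD 2: (-17.356,-6.289) -> (-15.738,-5.114) [heading=36, draw]
  REPEAT 3 [
    -- iteration 1/3 --
    RT 108: heading 36 -> 288
    PD: pen down
    -- iteration 2/3 --
    RT 108: heading 288 -> 180
    PD: pen down
    -- iteration 3/3 --
    RT 108: heading 180 -> 72
    PD: pen down
  ]
]
Final: pos=(-15.738,-5.114), heading=72, 4 segment(s) drawn

Answer: 72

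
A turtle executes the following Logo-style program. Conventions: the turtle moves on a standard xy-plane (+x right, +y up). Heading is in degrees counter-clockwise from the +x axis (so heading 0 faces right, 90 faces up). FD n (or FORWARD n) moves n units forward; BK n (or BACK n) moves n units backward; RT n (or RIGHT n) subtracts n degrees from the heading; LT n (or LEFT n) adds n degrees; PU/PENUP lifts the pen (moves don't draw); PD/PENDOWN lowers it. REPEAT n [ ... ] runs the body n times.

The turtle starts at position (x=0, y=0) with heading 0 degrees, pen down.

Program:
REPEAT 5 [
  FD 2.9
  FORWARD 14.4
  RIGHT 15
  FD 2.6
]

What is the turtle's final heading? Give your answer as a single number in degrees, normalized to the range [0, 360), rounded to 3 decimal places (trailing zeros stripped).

Executing turtle program step by step:
Start: pos=(0,0), heading=0, pen down
REPEAT 5 [
  -- iteration 1/5 --
  FD 2.9: (0,0) -> (2.9,0) [heading=0, draw]
  FD 14.4: (2.9,0) -> (17.3,0) [heading=0, draw]
  RT 15: heading 0 -> 345
  FD 2.6: (17.3,0) -> (19.811,-0.673) [heading=345, draw]
  -- iteration 2/5 --
  FD 2.9: (19.811,-0.673) -> (22.613,-1.424) [heading=345, draw]
  FD 14.4: (22.613,-1.424) -> (36.522,-5.15) [heading=345, draw]
  RT 15: heading 345 -> 330
  FD 2.6: (36.522,-5.15) -> (38.774,-6.45) [heading=330, draw]
  -- iteration 3/5 --
  FD 2.9: (38.774,-6.45) -> (41.285,-7.9) [heading=330, draw]
  FD 14.4: (41.285,-7.9) -> (53.756,-15.1) [heading=330, draw]
  RT 15: heading 330 -> 315
  FD 2.6: (53.756,-15.1) -> (55.594,-16.939) [heading=315, draw]
  -- iteration 4/5 --
  FD 2.9: (55.594,-16.939) -> (57.645,-18.99) [heading=315, draw]
  FD 14.4: (57.645,-18.99) -> (67.827,-29.172) [heading=315, draw]
  RT 15: heading 315 -> 300
  FD 2.6: (67.827,-29.172) -> (69.127,-31.424) [heading=300, draw]
  -- iteration 5/5 --
  FD 2.9: (69.127,-31.424) -> (70.577,-33.935) [heading=300, draw]
  FD 14.4: (70.577,-33.935) -> (77.777,-46.406) [heading=300, draw]
  RT 15: heading 300 -> 285
  FD 2.6: (77.777,-46.406) -> (78.45,-48.917) [heading=285, draw]
]
Final: pos=(78.45,-48.917), heading=285, 15 segment(s) drawn

Answer: 285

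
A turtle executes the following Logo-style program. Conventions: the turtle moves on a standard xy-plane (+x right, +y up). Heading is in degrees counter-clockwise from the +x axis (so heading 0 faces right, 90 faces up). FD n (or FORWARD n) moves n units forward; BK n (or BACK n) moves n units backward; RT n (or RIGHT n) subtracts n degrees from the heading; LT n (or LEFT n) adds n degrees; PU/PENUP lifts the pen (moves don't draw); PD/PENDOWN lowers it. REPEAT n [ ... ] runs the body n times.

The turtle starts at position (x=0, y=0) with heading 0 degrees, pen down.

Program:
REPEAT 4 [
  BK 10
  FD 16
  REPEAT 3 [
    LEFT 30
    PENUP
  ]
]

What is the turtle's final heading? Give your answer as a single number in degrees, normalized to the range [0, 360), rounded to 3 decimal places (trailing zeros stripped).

Answer: 0

Derivation:
Executing turtle program step by step:
Start: pos=(0,0), heading=0, pen down
REPEAT 4 [
  -- iteration 1/4 --
  BK 10: (0,0) -> (-10,0) [heading=0, draw]
  FD 16: (-10,0) -> (6,0) [heading=0, draw]
  REPEAT 3 [
    -- iteration 1/3 --
    LT 30: heading 0 -> 30
    PU: pen up
    -- iteration 2/3 --
    LT 30: heading 30 -> 60
    PU: pen up
    -- iteration 3/3 --
    LT 30: heading 60 -> 90
    PU: pen up
  ]
  -- iteration 2/4 --
  BK 10: (6,0) -> (6,-10) [heading=90, move]
  FD 16: (6,-10) -> (6,6) [heading=90, move]
  REPEAT 3 [
    -- iteration 1/3 --
    LT 30: heading 90 -> 120
    PU: pen up
    -- iteration 2/3 --
    LT 30: heading 120 -> 150
    PU: pen up
    -- iteration 3/3 --
    LT 30: heading 150 -> 180
    PU: pen up
  ]
  -- iteration 3/4 --
  BK 10: (6,6) -> (16,6) [heading=180, move]
  FD 16: (16,6) -> (0,6) [heading=180, move]
  REPEAT 3 [
    -- iteration 1/3 --
    LT 30: heading 180 -> 210
    PU: pen up
    -- iteration 2/3 --
    LT 30: heading 210 -> 240
    PU: pen up
    -- iteration 3/3 --
    LT 30: heading 240 -> 270
    PU: pen up
  ]
  -- iteration 4/4 --
  BK 10: (0,6) -> (0,16) [heading=270, move]
  FD 16: (0,16) -> (0,0) [heading=270, move]
  REPEAT 3 [
    -- iteration 1/3 --
    LT 30: heading 270 -> 300
    PU: pen up
    -- iteration 2/3 --
    LT 30: heading 300 -> 330
    PU: pen up
    -- iteration 3/3 --
    LT 30: heading 330 -> 0
    PU: pen up
  ]
]
Final: pos=(0,0), heading=0, 2 segment(s) drawn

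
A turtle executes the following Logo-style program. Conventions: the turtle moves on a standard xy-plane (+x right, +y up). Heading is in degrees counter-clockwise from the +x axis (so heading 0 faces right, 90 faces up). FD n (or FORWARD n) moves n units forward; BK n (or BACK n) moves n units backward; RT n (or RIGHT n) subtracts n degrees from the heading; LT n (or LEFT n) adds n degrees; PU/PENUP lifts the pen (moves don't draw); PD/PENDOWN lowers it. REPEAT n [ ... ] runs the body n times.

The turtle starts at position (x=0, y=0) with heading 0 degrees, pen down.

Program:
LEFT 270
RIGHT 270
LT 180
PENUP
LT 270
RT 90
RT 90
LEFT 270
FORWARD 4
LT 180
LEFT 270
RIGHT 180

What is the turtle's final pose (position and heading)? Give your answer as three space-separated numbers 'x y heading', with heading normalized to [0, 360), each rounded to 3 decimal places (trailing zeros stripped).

Executing turtle program step by step:
Start: pos=(0,0), heading=0, pen down
LT 270: heading 0 -> 270
RT 270: heading 270 -> 0
LT 180: heading 0 -> 180
PU: pen up
LT 270: heading 180 -> 90
RT 90: heading 90 -> 0
RT 90: heading 0 -> 270
LT 270: heading 270 -> 180
FD 4: (0,0) -> (-4,0) [heading=180, move]
LT 180: heading 180 -> 0
LT 270: heading 0 -> 270
RT 180: heading 270 -> 90
Final: pos=(-4,0), heading=90, 0 segment(s) drawn

Answer: -4 0 90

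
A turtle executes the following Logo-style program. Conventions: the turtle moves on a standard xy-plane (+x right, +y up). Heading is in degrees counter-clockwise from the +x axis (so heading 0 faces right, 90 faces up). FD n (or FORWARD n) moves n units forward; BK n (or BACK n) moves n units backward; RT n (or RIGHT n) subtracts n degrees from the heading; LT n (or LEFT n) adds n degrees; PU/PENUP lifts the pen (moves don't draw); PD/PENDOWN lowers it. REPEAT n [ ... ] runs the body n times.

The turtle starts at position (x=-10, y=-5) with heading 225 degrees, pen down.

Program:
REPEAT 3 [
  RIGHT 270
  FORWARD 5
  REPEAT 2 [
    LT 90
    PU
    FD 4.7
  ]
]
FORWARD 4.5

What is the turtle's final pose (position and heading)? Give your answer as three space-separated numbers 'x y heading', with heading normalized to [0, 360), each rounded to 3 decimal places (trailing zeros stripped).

Answer: -3.707 -11.718 315

Derivation:
Executing turtle program step by step:
Start: pos=(-10,-5), heading=225, pen down
REPEAT 3 [
  -- iteration 1/3 --
  RT 270: heading 225 -> 315
  FD 5: (-10,-5) -> (-6.464,-8.536) [heading=315, draw]
  REPEAT 2 [
    -- iteration 1/2 --
    LT 90: heading 315 -> 45
    PU: pen up
    FD 4.7: (-6.464,-8.536) -> (-3.141,-5.212) [heading=45, move]
    -- iteration 2/2 --
    LT 90: heading 45 -> 135
    PU: pen up
    FD 4.7: (-3.141,-5.212) -> (-6.464,-1.889) [heading=135, move]
  ]
  -- iteration 2/3 --
  RT 270: heading 135 -> 225
  FD 5: (-6.464,-1.889) -> (-10,-5.424) [heading=225, move]
  REPEAT 2 [
    -- iteration 1/2 --
    LT 90: heading 225 -> 315
    PU: pen up
    FD 4.7: (-10,-5.424) -> (-6.677,-8.748) [heading=315, move]
    -- iteration 2/2 --
    LT 90: heading 315 -> 45
    PU: pen up
    FD 4.7: (-6.677,-8.748) -> (-3.353,-5.424) [heading=45, move]
  ]
  -- iteration 3/3 --
  RT 270: heading 45 -> 135
  FD 5: (-3.353,-5.424) -> (-6.889,-1.889) [heading=135, move]
  REPEAT 2 [
    -- iteration 1/2 --
    LT 90: heading 135 -> 225
    PU: pen up
    FD 4.7: (-6.889,-1.889) -> (-10.212,-5.212) [heading=225, move]
    -- iteration 2/2 --
    LT 90: heading 225 -> 315
    PU: pen up
    FD 4.7: (-10.212,-5.212) -> (-6.889,-8.536) [heading=315, move]
  ]
]
FD 4.5: (-6.889,-8.536) -> (-3.707,-11.718) [heading=315, move]
Final: pos=(-3.707,-11.718), heading=315, 1 segment(s) drawn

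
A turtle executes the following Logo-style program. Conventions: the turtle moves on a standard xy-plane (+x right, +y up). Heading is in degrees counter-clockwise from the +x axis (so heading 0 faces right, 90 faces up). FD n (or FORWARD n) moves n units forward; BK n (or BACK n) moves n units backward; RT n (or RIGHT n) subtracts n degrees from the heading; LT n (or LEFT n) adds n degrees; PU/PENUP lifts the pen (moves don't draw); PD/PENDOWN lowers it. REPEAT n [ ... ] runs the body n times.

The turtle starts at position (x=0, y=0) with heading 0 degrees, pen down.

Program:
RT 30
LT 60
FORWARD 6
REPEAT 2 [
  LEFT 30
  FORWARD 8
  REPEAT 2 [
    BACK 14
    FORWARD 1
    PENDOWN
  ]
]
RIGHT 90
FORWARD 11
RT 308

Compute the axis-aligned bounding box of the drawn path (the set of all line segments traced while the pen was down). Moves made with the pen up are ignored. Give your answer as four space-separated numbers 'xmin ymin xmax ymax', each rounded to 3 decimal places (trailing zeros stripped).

Executing turtle program step by step:
Start: pos=(0,0), heading=0, pen down
RT 30: heading 0 -> 330
LT 60: heading 330 -> 30
FD 6: (0,0) -> (5.196,3) [heading=30, draw]
REPEAT 2 [
  -- iteration 1/2 --
  LT 30: heading 30 -> 60
  FD 8: (5.196,3) -> (9.196,9.928) [heading=60, draw]
  REPEAT 2 [
    -- iteration 1/2 --
    BK 14: (9.196,9.928) -> (2.196,-2.196) [heading=60, draw]
    FD 1: (2.196,-2.196) -> (2.696,-1.33) [heading=60, draw]
    PD: pen down
    -- iteration 2/2 --
    BK 14: (2.696,-1.33) -> (-4.304,-13.454) [heading=60, draw]
    FD 1: (-4.304,-13.454) -> (-3.804,-12.588) [heading=60, draw]
    PD: pen down
  ]
  -- iteration 2/2 --
  LT 30: heading 60 -> 90
  FD 8: (-3.804,-12.588) -> (-3.804,-4.588) [heading=90, draw]
  REPEAT 2 [
    -- iteration 1/2 --
    BK 14: (-3.804,-4.588) -> (-3.804,-18.588) [heading=90, draw]
    FD 1: (-3.804,-18.588) -> (-3.804,-17.588) [heading=90, draw]
    PD: pen down
    -- iteration 2/2 --
    BK 14: (-3.804,-17.588) -> (-3.804,-31.588) [heading=90, draw]
    FD 1: (-3.804,-31.588) -> (-3.804,-30.588) [heading=90, draw]
    PD: pen down
  ]
]
RT 90: heading 90 -> 0
FD 11: (-3.804,-30.588) -> (7.196,-30.588) [heading=0, draw]
RT 308: heading 0 -> 52
Final: pos=(7.196,-30.588), heading=52, 12 segment(s) drawn

Segment endpoints: x in {-4.304, -3.804, -3.804, -3.804, -3.804, 0, 2.196, 2.696, 5.196, 7.196, 9.196}, y in {-31.588, -30.588, -18.588, -17.588, -13.454, -12.588, -4.588, -2.196, -1.33, 0, 3, 9.928}
xmin=-4.304, ymin=-31.588, xmax=9.196, ymax=9.928

Answer: -4.304 -31.588 9.196 9.928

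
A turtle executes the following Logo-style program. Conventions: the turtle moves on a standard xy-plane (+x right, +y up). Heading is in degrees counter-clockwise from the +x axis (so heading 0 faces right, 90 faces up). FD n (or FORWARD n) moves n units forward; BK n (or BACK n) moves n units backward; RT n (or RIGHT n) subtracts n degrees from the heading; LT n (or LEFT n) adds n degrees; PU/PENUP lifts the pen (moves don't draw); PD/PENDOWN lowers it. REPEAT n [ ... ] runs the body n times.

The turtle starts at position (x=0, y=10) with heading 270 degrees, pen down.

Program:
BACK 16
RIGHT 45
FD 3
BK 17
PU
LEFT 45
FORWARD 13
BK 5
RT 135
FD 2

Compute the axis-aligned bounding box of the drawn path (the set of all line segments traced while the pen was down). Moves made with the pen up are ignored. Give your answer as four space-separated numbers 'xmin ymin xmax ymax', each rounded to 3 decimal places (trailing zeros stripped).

Executing turtle program step by step:
Start: pos=(0,10), heading=270, pen down
BK 16: (0,10) -> (0,26) [heading=270, draw]
RT 45: heading 270 -> 225
FD 3: (0,26) -> (-2.121,23.879) [heading=225, draw]
BK 17: (-2.121,23.879) -> (9.899,35.899) [heading=225, draw]
PU: pen up
LT 45: heading 225 -> 270
FD 13: (9.899,35.899) -> (9.899,22.899) [heading=270, move]
BK 5: (9.899,22.899) -> (9.899,27.899) [heading=270, move]
RT 135: heading 270 -> 135
FD 2: (9.899,27.899) -> (8.485,29.314) [heading=135, move]
Final: pos=(8.485,29.314), heading=135, 3 segment(s) drawn

Segment endpoints: x in {-2.121, 0, 0, 9.899}, y in {10, 23.879, 26, 35.899}
xmin=-2.121, ymin=10, xmax=9.899, ymax=35.899

Answer: -2.121 10 9.899 35.899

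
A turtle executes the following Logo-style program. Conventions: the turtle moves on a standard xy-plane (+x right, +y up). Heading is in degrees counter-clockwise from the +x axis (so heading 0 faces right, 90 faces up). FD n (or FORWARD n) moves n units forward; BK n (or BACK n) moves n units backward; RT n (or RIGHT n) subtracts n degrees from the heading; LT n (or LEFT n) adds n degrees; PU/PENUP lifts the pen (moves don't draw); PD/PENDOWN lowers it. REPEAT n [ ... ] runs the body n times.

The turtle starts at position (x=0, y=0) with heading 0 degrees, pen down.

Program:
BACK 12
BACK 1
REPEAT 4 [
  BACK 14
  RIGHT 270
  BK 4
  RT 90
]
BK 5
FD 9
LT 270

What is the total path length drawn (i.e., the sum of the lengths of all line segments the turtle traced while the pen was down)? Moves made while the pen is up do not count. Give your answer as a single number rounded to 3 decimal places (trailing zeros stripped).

Executing turtle program step by step:
Start: pos=(0,0), heading=0, pen down
BK 12: (0,0) -> (-12,0) [heading=0, draw]
BK 1: (-12,0) -> (-13,0) [heading=0, draw]
REPEAT 4 [
  -- iteration 1/4 --
  BK 14: (-13,0) -> (-27,0) [heading=0, draw]
  RT 270: heading 0 -> 90
  BK 4: (-27,0) -> (-27,-4) [heading=90, draw]
  RT 90: heading 90 -> 0
  -- iteration 2/4 --
  BK 14: (-27,-4) -> (-41,-4) [heading=0, draw]
  RT 270: heading 0 -> 90
  BK 4: (-41,-4) -> (-41,-8) [heading=90, draw]
  RT 90: heading 90 -> 0
  -- iteration 3/4 --
  BK 14: (-41,-8) -> (-55,-8) [heading=0, draw]
  RT 270: heading 0 -> 90
  BK 4: (-55,-8) -> (-55,-12) [heading=90, draw]
  RT 90: heading 90 -> 0
  -- iteration 4/4 --
  BK 14: (-55,-12) -> (-69,-12) [heading=0, draw]
  RT 270: heading 0 -> 90
  BK 4: (-69,-12) -> (-69,-16) [heading=90, draw]
  RT 90: heading 90 -> 0
]
BK 5: (-69,-16) -> (-74,-16) [heading=0, draw]
FD 9: (-74,-16) -> (-65,-16) [heading=0, draw]
LT 270: heading 0 -> 270
Final: pos=(-65,-16), heading=270, 12 segment(s) drawn

Segment lengths:
  seg 1: (0,0) -> (-12,0), length = 12
  seg 2: (-12,0) -> (-13,0), length = 1
  seg 3: (-13,0) -> (-27,0), length = 14
  seg 4: (-27,0) -> (-27,-4), length = 4
  seg 5: (-27,-4) -> (-41,-4), length = 14
  seg 6: (-41,-4) -> (-41,-8), length = 4
  seg 7: (-41,-8) -> (-55,-8), length = 14
  seg 8: (-55,-8) -> (-55,-12), length = 4
  seg 9: (-55,-12) -> (-69,-12), length = 14
  seg 10: (-69,-12) -> (-69,-16), length = 4
  seg 11: (-69,-16) -> (-74,-16), length = 5
  seg 12: (-74,-16) -> (-65,-16), length = 9
Total = 99

Answer: 99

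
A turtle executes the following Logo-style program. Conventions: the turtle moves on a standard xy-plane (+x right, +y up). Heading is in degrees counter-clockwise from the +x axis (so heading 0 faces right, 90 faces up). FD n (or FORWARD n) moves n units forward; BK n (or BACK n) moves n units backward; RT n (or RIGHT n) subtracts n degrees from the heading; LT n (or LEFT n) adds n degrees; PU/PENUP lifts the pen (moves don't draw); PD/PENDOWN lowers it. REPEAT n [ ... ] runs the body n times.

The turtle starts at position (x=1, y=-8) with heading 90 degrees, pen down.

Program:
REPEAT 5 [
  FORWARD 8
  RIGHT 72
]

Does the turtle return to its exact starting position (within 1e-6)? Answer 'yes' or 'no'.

Executing turtle program step by step:
Start: pos=(1,-8), heading=90, pen down
REPEAT 5 [
  -- iteration 1/5 --
  FD 8: (1,-8) -> (1,0) [heading=90, draw]
  RT 72: heading 90 -> 18
  -- iteration 2/5 --
  FD 8: (1,0) -> (8.608,2.472) [heading=18, draw]
  RT 72: heading 18 -> 306
  -- iteration 3/5 --
  FD 8: (8.608,2.472) -> (13.311,-4) [heading=306, draw]
  RT 72: heading 306 -> 234
  -- iteration 4/5 --
  FD 8: (13.311,-4) -> (8.608,-10.472) [heading=234, draw]
  RT 72: heading 234 -> 162
  -- iteration 5/5 --
  FD 8: (8.608,-10.472) -> (1,-8) [heading=162, draw]
  RT 72: heading 162 -> 90
]
Final: pos=(1,-8), heading=90, 5 segment(s) drawn

Start position: (1, -8)
Final position: (1, -8)
Distance = 0; < 1e-6 -> CLOSED

Answer: yes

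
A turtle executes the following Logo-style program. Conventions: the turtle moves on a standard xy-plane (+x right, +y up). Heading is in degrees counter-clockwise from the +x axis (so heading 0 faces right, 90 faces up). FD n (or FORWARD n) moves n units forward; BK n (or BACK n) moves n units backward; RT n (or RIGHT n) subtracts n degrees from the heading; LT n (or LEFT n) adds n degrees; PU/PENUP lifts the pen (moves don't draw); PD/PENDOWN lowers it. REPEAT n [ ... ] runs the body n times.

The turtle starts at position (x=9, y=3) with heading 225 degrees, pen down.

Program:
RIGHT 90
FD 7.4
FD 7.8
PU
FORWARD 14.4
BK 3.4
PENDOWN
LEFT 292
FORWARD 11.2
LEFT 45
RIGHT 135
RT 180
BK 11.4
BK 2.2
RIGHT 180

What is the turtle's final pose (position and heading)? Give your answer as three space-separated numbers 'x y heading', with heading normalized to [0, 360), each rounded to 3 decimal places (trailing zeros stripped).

Answer: 7.369 26.522 337

Derivation:
Executing turtle program step by step:
Start: pos=(9,3), heading=225, pen down
RT 90: heading 225 -> 135
FD 7.4: (9,3) -> (3.767,8.233) [heading=135, draw]
FD 7.8: (3.767,8.233) -> (-1.748,13.748) [heading=135, draw]
PU: pen up
FD 14.4: (-1.748,13.748) -> (-11.93,23.93) [heading=135, move]
BK 3.4: (-11.93,23.93) -> (-9.526,21.526) [heading=135, move]
PD: pen down
LT 292: heading 135 -> 67
FD 11.2: (-9.526,21.526) -> (-5.15,31.836) [heading=67, draw]
LT 45: heading 67 -> 112
RT 135: heading 112 -> 337
RT 180: heading 337 -> 157
BK 11.4: (-5.15,31.836) -> (5.344,27.382) [heading=157, draw]
BK 2.2: (5.344,27.382) -> (7.369,26.522) [heading=157, draw]
RT 180: heading 157 -> 337
Final: pos=(7.369,26.522), heading=337, 5 segment(s) drawn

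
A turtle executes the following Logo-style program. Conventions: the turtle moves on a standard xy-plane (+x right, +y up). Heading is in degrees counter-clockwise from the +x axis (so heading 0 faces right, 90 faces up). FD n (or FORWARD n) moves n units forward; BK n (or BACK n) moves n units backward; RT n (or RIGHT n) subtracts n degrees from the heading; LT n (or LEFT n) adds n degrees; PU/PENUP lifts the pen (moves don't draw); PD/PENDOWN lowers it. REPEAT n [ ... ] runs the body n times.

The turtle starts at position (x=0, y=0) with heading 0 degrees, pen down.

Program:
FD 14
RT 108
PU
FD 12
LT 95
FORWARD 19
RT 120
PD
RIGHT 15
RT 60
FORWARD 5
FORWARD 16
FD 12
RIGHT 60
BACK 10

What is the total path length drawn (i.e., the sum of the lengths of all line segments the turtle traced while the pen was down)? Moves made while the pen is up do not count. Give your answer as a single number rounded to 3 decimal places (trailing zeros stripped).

Answer: 57

Derivation:
Executing turtle program step by step:
Start: pos=(0,0), heading=0, pen down
FD 14: (0,0) -> (14,0) [heading=0, draw]
RT 108: heading 0 -> 252
PU: pen up
FD 12: (14,0) -> (10.292,-11.413) [heading=252, move]
LT 95: heading 252 -> 347
FD 19: (10.292,-11.413) -> (28.805,-15.687) [heading=347, move]
RT 120: heading 347 -> 227
PD: pen down
RT 15: heading 227 -> 212
RT 60: heading 212 -> 152
FD 5: (28.805,-15.687) -> (24.39,-13.339) [heading=152, draw]
FD 16: (24.39,-13.339) -> (10.263,-5.828) [heading=152, draw]
FD 12: (10.263,-5.828) -> (-0.332,-0.194) [heading=152, draw]
RT 60: heading 152 -> 92
BK 10: (-0.332,-0.194) -> (0.017,-10.188) [heading=92, draw]
Final: pos=(0.017,-10.188), heading=92, 5 segment(s) drawn

Segment lengths:
  seg 1: (0,0) -> (14,0), length = 14
  seg 2: (28.805,-15.687) -> (24.39,-13.339), length = 5
  seg 3: (24.39,-13.339) -> (10.263,-5.828), length = 16
  seg 4: (10.263,-5.828) -> (-0.332,-0.194), length = 12
  seg 5: (-0.332,-0.194) -> (0.017,-10.188), length = 10
Total = 57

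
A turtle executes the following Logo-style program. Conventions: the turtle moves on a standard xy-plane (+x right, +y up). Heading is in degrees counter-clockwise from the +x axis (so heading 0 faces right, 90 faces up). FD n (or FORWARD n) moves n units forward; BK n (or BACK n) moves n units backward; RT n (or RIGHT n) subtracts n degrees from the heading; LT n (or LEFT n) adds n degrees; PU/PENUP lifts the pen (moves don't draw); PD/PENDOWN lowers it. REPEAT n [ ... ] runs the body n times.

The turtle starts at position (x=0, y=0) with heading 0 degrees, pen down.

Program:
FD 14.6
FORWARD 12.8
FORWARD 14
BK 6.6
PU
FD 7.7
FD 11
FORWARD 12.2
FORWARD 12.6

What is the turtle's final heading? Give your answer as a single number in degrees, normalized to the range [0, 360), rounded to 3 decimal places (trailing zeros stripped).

Answer: 0

Derivation:
Executing turtle program step by step:
Start: pos=(0,0), heading=0, pen down
FD 14.6: (0,0) -> (14.6,0) [heading=0, draw]
FD 12.8: (14.6,0) -> (27.4,0) [heading=0, draw]
FD 14: (27.4,0) -> (41.4,0) [heading=0, draw]
BK 6.6: (41.4,0) -> (34.8,0) [heading=0, draw]
PU: pen up
FD 7.7: (34.8,0) -> (42.5,0) [heading=0, move]
FD 11: (42.5,0) -> (53.5,0) [heading=0, move]
FD 12.2: (53.5,0) -> (65.7,0) [heading=0, move]
FD 12.6: (65.7,0) -> (78.3,0) [heading=0, move]
Final: pos=(78.3,0), heading=0, 4 segment(s) drawn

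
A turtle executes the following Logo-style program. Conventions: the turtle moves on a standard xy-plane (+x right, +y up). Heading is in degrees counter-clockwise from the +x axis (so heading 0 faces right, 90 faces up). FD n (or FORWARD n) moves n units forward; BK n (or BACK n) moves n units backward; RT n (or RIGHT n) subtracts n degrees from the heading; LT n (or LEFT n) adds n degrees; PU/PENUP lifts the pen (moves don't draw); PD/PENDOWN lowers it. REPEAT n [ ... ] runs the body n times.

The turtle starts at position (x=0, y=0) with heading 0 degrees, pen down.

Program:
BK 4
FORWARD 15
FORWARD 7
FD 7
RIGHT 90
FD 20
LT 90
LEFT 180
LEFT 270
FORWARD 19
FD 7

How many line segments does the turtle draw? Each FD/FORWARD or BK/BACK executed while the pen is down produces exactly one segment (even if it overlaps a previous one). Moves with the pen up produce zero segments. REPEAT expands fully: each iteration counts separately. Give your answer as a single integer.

Answer: 7

Derivation:
Executing turtle program step by step:
Start: pos=(0,0), heading=0, pen down
BK 4: (0,0) -> (-4,0) [heading=0, draw]
FD 15: (-4,0) -> (11,0) [heading=0, draw]
FD 7: (11,0) -> (18,0) [heading=0, draw]
FD 7: (18,0) -> (25,0) [heading=0, draw]
RT 90: heading 0 -> 270
FD 20: (25,0) -> (25,-20) [heading=270, draw]
LT 90: heading 270 -> 0
LT 180: heading 0 -> 180
LT 270: heading 180 -> 90
FD 19: (25,-20) -> (25,-1) [heading=90, draw]
FD 7: (25,-1) -> (25,6) [heading=90, draw]
Final: pos=(25,6), heading=90, 7 segment(s) drawn
Segments drawn: 7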